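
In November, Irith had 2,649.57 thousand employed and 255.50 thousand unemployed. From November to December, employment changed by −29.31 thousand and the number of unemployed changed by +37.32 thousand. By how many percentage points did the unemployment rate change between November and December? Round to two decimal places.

November: labor force = 2,649.57 + 255.50 = 2,905.07; u = 255.50/2,905.07 = 8.79%.
December: labor force = 2,620.26 + 292.82 = 2,913.08; u = 292.82/2,913.08 = 10.05%.
Change = 10.05% − 8.79% = +1.26 pp.

The unemployment rate changed by +1.26 percentage points.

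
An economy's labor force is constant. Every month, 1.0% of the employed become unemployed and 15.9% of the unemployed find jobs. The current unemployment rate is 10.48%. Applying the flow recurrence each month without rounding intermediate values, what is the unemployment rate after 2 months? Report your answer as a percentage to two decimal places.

Unemployment rate after two months ≈ 9.07%.

With a fixed labor force, u_{t+1} = u_t + s·(1−u_t) − f·u_t = u_t·(1−s−f) + s.
Here 1−s−f = 0.831 and s = 0.010.
u_1 = 0.104800 × 0.831 + 0.010 = 0.097089.
u_2 = 0.097089 × 0.831 + 0.010 = 0.090681.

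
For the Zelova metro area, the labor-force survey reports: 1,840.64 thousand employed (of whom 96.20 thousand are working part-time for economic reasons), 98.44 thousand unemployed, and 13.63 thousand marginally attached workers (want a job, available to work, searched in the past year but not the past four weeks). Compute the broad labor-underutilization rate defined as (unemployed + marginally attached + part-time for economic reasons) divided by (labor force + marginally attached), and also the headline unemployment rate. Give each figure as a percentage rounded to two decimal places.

Labor force = 1,840.64 + 98.44 = 1,939.08 thousand.
Numerator = 98.44 + 13.63 + 96.20 = 208.27 thousand.
Denominator = 1,939.08 + 13.63 = 1,952.71 thousand.
Broad rate = 208.27 / 1,952.71 = 10.67%.
Headline unemployment rate = 98.44 / 1,939.08 = 5.08%.

Broad underutilization rate ≈ 10.67%; headline unemployment rate ≈ 5.08%.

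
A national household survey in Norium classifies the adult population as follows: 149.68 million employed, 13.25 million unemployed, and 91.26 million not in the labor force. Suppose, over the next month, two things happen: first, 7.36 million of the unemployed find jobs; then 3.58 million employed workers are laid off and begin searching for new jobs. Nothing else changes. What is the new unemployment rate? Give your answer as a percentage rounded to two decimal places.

Initially, labor force = 149.68 + 13.25 = 162.93 million, so u = 13.25/162.93 = 8.13%.
After the first change, unemployed falls and employed rises by 7.36; labor force unchanged → E = 157.04, U = 5.89, labor force = 162.93 million.
After the second change, employed falls and unemployed rises by 3.58; labor force unchanged → E = 153.46, U = 9.47, labor force = 162.93 million.
New unemployment rate = 9.47 / 162.93 = 5.81%.

New unemployment rate ≈ 5.81%.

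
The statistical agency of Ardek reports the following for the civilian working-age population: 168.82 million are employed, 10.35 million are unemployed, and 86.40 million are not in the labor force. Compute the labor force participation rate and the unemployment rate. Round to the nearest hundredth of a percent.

Labor force = employed + unemployed = 168.82 + 10.35 = 179.17 million.
Working-age population = 179.17 + 86.40 = 265.57 million.
Unemployment rate = 10.35 / 179.17 = 5.78%.
Labor force participation rate = 179.17 / 265.57 = 67.47%.

Labor force participation rate ≈ 67.47%; unemployment rate ≈ 5.78%.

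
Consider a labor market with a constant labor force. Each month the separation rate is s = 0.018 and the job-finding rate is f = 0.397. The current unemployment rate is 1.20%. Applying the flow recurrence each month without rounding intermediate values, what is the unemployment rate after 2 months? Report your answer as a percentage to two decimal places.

Unemployment rate after two months ≈ 3.26%.

With a fixed labor force, u_{t+1} = u_t + s·(1−u_t) − f·u_t = u_t·(1−s−f) + s.
Here 1−s−f = 0.585 and s = 0.018.
u_1 = 0.012000 × 0.585 + 0.018 = 0.025020.
u_2 = 0.025020 × 0.585 + 0.018 = 0.032637.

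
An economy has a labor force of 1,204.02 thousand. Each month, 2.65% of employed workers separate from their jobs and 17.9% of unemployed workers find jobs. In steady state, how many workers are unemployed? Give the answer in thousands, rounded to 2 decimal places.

Steady-state unemployment rate u* = s/(s+f) = 2.65/(2.65+17.9) = 0.128954.
Unemployed = u* × labor force = 0.128954 × 1,204.02 ≈ 155.26 thousand.

About 155.26 thousand are unemployed in steady state.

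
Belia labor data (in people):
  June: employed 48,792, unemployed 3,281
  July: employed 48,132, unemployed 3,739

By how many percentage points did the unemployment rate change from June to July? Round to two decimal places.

June: labor force = 48,792 + 3,281 = 52,073; u = 3,281/52,073 = 6.30%.
July: labor force = 48,132 + 3,739 = 51,871; u = 3,739/51,871 = 7.21%.
Change = 7.21% − 6.30% = +0.91 pp.

The unemployment rate changed by +0.91 percentage points.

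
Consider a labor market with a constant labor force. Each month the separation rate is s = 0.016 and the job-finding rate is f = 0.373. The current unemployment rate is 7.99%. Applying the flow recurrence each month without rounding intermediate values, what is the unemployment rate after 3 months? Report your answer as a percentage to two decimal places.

With a fixed labor force, u_{t+1} = u_t + s·(1−u_t) − f·u_t = u_t·(1−s−f) + s.
Here 1−s−f = 0.611 and s = 0.016.
u_1 = 0.079900 × 0.611 + 0.016 = 0.064819.
u_2 = 0.064819 × 0.611 + 0.016 = 0.055604.
u_3 = 0.055604 × 0.611 + 0.016 = 0.049974.

Unemployment rate after three months ≈ 5.00%.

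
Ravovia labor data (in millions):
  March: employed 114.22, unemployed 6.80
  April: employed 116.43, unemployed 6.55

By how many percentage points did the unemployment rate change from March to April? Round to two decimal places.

The unemployment rate changed by −0.29 percentage points.

March: labor force = 114.22 + 6.80 = 121.02; u = 6.80/121.02 = 5.62%.
April: labor force = 116.43 + 6.55 = 122.98; u = 6.55/122.98 = 5.33%.
Change = 5.33% − 5.62% = −0.29 pp.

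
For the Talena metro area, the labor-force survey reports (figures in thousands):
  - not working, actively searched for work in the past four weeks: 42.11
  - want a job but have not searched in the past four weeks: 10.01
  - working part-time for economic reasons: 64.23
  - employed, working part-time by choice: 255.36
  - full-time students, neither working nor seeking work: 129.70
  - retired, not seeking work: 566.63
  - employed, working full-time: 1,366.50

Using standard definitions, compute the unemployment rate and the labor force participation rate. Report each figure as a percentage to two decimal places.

Unemployment rate ≈ 2.44%; labor force participation rate ≈ 70.99%.

Employed = 64.23 + 255.36 + 1,366.50 = 1,686.09 thousand (anyone who worked, including part-time for economic reasons, counts as employed).
Unemployed = 42.11 thousand.
Labor force = 1,686.09 + 42.11 = 1,728.20 thousand.
Not in labor force = 10.01 + 129.70 + 566.63 = 706.34 thousand (those not working and not actively searching are outside the labor force — including those who want a job but have given up searching).
Civilian working-age population = 1,728.20 + 706.34 = 2,434.54 thousand.
Unemployment rate = 42.11 / 1,728.20 = 2.44%.
Labor force participation rate = 1,728.20 / 2,434.54 = 70.99%.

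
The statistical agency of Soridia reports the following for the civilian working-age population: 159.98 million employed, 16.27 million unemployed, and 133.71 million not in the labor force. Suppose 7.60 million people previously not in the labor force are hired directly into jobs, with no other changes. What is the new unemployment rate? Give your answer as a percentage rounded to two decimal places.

New unemployment rate ≈ 8.85%.

Initially, labor force = 159.98 + 16.27 = 176.25 million, so u = 16.27/176.25 = 9.23%.
After the change, employed and labor force both rise by 7.60; unemployed unchanged → E = 167.58, U = 16.27, labor force = 183.85 million.
New unemployment rate = 16.27 / 183.85 = 8.85%.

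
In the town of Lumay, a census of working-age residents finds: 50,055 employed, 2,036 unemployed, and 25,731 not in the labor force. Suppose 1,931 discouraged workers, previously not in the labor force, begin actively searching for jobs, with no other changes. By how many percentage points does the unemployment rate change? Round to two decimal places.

Initially, labor force = 50,055 + 2,036 = 52,091, so u = 2,036/52,091 = 3.91%.
After the change, unemployed and labor force both rise by 1,931 → E = 50,055, U = 3,967, labor force = 54,022.
New unemployment rate = 3,967 / 54,022 = 7.34%.
Change = 7.34% − 3.91% = +3.43 percentage points.

The unemployment rate changes by +3.43 percentage points.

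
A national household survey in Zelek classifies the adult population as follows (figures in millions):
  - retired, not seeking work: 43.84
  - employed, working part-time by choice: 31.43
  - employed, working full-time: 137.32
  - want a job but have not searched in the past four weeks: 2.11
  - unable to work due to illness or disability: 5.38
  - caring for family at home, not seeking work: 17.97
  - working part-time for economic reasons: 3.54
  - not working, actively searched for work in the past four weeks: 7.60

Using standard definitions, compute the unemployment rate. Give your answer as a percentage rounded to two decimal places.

Employed = 31.43 + 137.32 + 3.54 = 172.29 million (anyone who worked, including part-time for economic reasons, counts as employed).
Unemployed = 7.60 million.
Labor force = 172.29 + 7.60 = 179.89 million.
Unemployment rate = 7.60 / 179.89 = 4.22%.

Unemployment rate ≈ 4.22%.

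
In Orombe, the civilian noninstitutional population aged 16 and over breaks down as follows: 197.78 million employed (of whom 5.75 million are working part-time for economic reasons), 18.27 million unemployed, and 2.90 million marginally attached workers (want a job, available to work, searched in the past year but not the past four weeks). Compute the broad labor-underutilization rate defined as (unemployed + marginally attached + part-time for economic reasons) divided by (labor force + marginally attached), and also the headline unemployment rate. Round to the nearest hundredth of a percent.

Labor force = 197.78 + 18.27 = 216.05 million.
Numerator = 18.27 + 2.90 + 5.75 = 26.92 million.
Denominator = 216.05 + 2.90 = 218.95 million.
Broad rate = 26.92 / 218.95 = 12.30%.
Headline unemployment rate = 18.27 / 216.05 = 8.46%.

Broad underutilization rate ≈ 12.30%; headline unemployment rate ≈ 8.46%.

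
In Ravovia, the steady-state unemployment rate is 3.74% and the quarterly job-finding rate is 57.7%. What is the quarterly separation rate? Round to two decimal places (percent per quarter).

Separation rate ≈ 2.24% per quarter.

From u* = s/(s+f): s = u·f/(1−u).
s = 0.0374 × 57.7 / (1 − 0.0374) = 2.1580 / 0.9626 ≈ 2.24% per quarter.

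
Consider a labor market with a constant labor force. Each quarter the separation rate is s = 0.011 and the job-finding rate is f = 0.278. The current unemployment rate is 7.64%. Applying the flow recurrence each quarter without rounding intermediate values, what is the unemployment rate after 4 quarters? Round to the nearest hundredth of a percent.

With a fixed labor force, u_{t+1} = u_t + s·(1−u_t) − f·u_t = u_t·(1−s−f) + s.
Here 1−s−f = 0.711 and s = 0.011.
u_1 = 0.076400 × 0.711 + 0.011 = 0.065320.
u_2 = 0.065320 × 0.711 + 0.011 = 0.057443.
u_3 = 0.057443 × 0.711 + 0.011 = 0.051842.
u_4 = 0.051842 × 0.711 + 0.011 = 0.047860.

Unemployment rate after four quarters ≈ 4.79%.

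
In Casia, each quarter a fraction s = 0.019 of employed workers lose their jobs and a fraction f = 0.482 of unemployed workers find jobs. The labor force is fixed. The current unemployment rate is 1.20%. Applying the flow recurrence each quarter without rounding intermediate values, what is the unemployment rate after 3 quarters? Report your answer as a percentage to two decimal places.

With a fixed labor force, u_{t+1} = u_t + s·(1−u_t) − f·u_t = u_t·(1−s−f) + s.
Here 1−s−f = 0.499 and s = 0.019.
u_1 = 0.012000 × 0.499 + 0.019 = 0.024988.
u_2 = 0.024988 × 0.499 + 0.019 = 0.031469.
u_3 = 0.031469 × 0.499 + 0.019 = 0.034703.

Unemployment rate after three quarters ≈ 3.47%.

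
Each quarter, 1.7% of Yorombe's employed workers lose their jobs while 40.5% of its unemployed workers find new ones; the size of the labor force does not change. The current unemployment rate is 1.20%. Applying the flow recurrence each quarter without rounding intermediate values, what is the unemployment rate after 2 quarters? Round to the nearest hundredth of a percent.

Unemployment rate after two quarters ≈ 3.08%.

With a fixed labor force, u_{t+1} = u_t + s·(1−u_t) − f·u_t = u_t·(1−s−f) + s.
Here 1−s−f = 0.578 and s = 0.017.
u_1 = 0.012000 × 0.578 + 0.017 = 0.023936.
u_2 = 0.023936 × 0.578 + 0.017 = 0.030835.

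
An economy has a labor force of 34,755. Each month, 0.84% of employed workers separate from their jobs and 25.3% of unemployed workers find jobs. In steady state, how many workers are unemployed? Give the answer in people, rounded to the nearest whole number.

Steady-state unemployment rate u* = s/(s+f) = 0.84/(0.84+25.3) = 0.032135.
Unemployed = u* × labor force = 0.032135 × 34,755 ≈ 1,117.

About 1,117 are unemployed in steady state.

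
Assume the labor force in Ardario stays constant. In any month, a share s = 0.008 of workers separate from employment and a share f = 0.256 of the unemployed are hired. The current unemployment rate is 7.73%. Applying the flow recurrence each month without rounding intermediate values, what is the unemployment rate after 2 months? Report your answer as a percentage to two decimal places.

With a fixed labor force, u_{t+1} = u_t + s·(1−u_t) − f·u_t = u_t·(1−s−f) + s.
Here 1−s−f = 0.736 and s = 0.008.
u_1 = 0.077300 × 0.736 + 0.008 = 0.064893.
u_2 = 0.064893 × 0.736 + 0.008 = 0.055761.

Unemployment rate after two months ≈ 5.58%.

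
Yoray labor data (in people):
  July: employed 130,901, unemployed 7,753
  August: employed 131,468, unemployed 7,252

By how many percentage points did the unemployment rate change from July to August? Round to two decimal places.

The unemployment rate changed by −0.36 percentage points.

July: labor force = 130,901 + 7,753 = 138,654; u = 7,753/138,654 = 5.59%.
August: labor force = 131,468 + 7,252 = 138,720; u = 7,252/138,720 = 5.23%.
Change = 5.23% − 5.59% = −0.36 pp.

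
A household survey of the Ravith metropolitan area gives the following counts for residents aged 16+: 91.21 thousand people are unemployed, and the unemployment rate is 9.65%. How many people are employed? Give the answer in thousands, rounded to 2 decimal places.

Labor force = U / u = 91.21 / 0.0965 ≈ 945.18 thousand.
Employed = labor force − unemployed = 945.18 − 91.21 = 853.97 thousand.

About 853.97 thousand are employed.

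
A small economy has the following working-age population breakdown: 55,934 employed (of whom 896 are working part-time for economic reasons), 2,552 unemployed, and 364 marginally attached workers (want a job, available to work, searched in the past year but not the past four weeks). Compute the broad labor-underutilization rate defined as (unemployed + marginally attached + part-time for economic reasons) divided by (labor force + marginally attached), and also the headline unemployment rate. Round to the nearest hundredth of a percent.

Labor force = 55,934 + 2,552 = 58,486.
Numerator = 2,552 + 364 + 896 = 3,812.
Denominator = 58,486 + 364 = 58,850.
Broad rate = 3,812 / 58,850 = 6.48%.
Headline unemployment rate = 2,552 / 58,486 = 4.36%.

Broad underutilization rate ≈ 6.48%; headline unemployment rate ≈ 4.36%.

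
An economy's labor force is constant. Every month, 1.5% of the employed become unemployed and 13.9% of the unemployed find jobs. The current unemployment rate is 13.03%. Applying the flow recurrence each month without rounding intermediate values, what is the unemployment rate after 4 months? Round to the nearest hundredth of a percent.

With a fixed labor force, u_{t+1} = u_t + s·(1−u_t) − f·u_t = u_t·(1−s−f) + s.
Here 1−s−f = 0.846 and s = 0.015.
u_1 = 0.130300 × 0.846 + 0.015 = 0.125234.
u_2 = 0.125234 × 0.846 + 0.015 = 0.120948.
u_3 = 0.120948 × 0.846 + 0.015 = 0.117322.
u_4 = 0.117322 × 0.846 + 0.015 = 0.114254.

Unemployment rate after four months ≈ 11.43%.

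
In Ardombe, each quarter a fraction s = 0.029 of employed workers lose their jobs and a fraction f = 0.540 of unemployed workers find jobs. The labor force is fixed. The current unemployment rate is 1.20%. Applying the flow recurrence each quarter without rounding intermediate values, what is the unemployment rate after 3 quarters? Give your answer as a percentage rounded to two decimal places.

Unemployment rate after three quarters ≈ 4.78%.

With a fixed labor force, u_{t+1} = u_t + s·(1−u_t) − f·u_t = u_t·(1−s−f) + s.
Here 1−s−f = 0.431 and s = 0.029.
u_1 = 0.012000 × 0.431 + 0.029 = 0.034172.
u_2 = 0.034172 × 0.431 + 0.029 = 0.043728.
u_3 = 0.043728 × 0.431 + 0.029 = 0.047847.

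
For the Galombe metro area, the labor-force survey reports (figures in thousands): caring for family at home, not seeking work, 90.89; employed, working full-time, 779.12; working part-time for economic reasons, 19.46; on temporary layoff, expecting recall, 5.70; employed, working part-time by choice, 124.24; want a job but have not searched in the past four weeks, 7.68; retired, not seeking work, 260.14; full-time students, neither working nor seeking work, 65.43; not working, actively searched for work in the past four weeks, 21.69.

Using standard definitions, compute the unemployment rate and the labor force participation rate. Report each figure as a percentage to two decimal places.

Employed = 779.12 + 19.46 + 124.24 = 922.82 thousand (anyone who worked, including part-time for economic reasons, counts as employed).
Unemployed = 5.70 + 21.69 = 27.39 thousand (jobless and actively searching, or on temporary layoff).
Labor force = 922.82 + 27.39 = 950.21 thousand.
Not in labor force = 90.89 + 7.68 + 260.14 + 65.43 = 424.14 thousand (those not working and not actively searching are outside the labor force — including those who want a job but have given up searching).
Civilian working-age population = 950.21 + 424.14 = 1,374.35 thousand.
Unemployment rate = 27.39 / 950.21 = 2.88%.
Labor force participation rate = 950.21 / 1,374.35 = 69.14%.

Unemployment rate ≈ 2.88%; labor force participation rate ≈ 69.14%.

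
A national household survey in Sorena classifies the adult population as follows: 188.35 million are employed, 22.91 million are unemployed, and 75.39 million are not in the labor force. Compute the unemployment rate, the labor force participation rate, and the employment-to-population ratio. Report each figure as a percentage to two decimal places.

Unemployment rate ≈ 10.84%; labor force participation rate ≈ 73.70%; employment-population ratio ≈ 65.71%.

Labor force = employed + unemployed = 188.35 + 22.91 = 211.26 million.
Working-age population = 211.26 + 75.39 = 286.65 million.
Unemployment rate = 22.91 / 211.26 = 10.84%.
Labor force participation rate = 211.26 / 286.65 = 73.70%.
Employment-population ratio = 188.35 / 286.65 = 65.71%.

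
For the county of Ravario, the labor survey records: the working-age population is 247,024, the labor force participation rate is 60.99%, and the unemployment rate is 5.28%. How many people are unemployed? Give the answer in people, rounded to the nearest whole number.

Labor force = 0.6099 × 247,024 = 150,660.
Unemployed = 0.0528 × 150,660 ≈ 7,955.

About 7,955 are unemployed.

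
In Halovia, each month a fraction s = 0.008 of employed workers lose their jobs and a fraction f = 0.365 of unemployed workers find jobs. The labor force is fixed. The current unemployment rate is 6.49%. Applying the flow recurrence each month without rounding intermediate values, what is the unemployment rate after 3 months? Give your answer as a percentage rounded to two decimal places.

With a fixed labor force, u_{t+1} = u_t + s·(1−u_t) − f·u_t = u_t·(1−s−f) + s.
Here 1−s−f = 0.627 and s = 0.008.
u_1 = 0.064900 × 0.627 + 0.008 = 0.048692.
u_2 = 0.048692 × 0.627 + 0.008 = 0.038530.
u_3 = 0.038530 × 0.627 + 0.008 = 0.032158.

Unemployment rate after three months ≈ 3.22%.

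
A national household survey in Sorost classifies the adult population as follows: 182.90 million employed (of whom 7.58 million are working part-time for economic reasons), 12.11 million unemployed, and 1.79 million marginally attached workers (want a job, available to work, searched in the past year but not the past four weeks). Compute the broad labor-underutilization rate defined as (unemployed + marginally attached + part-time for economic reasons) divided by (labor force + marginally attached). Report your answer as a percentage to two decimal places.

Labor force = 182.90 + 12.11 = 195.01 million.
Numerator = 12.11 + 1.79 + 7.58 = 21.48 million.
Denominator = 195.01 + 1.79 = 196.80 million.
Broad rate = 21.48 / 196.80 = 10.91%.

Broad underutilization rate ≈ 10.91%.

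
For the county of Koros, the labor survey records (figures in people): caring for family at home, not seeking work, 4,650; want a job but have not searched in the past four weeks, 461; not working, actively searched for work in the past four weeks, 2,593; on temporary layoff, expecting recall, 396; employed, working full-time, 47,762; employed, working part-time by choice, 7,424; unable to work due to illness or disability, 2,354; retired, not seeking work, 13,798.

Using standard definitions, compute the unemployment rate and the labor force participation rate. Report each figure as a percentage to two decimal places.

Employed = 47,762 + 7,424 = 55,186.
Unemployed = 2,593 + 396 = 2,989 (jobless and actively searching, or on temporary layoff).
Labor force = 55,186 + 2,989 = 58,175.
Not in labor force = 4,650 + 461 + 2,354 + 13,798 = 21,263 (those not working and not actively searching are outside the labor force — including those who want a job but have given up searching).
Civilian working-age population = 58,175 + 21,263 = 79,438.
Unemployment rate = 2,989 / 58,175 = 5.14%.
Labor force participation rate = 58,175 / 79,438 = 73.23%.

Unemployment rate ≈ 5.14%; labor force participation rate ≈ 73.23%.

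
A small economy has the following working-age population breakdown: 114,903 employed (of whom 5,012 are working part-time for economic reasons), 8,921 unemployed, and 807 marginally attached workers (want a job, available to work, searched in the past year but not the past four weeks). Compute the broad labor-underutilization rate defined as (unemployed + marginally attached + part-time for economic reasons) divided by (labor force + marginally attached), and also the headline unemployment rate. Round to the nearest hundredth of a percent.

Broad underutilization rate ≈ 11.83%; headline unemployment rate ≈ 7.20%.

Labor force = 114,903 + 8,921 = 123,824.
Numerator = 8,921 + 807 + 5,012 = 14,740.
Denominator = 123,824 + 807 = 124,631.
Broad rate = 14,740 / 124,631 = 11.83%.
Headline unemployment rate = 8,921 / 123,824 = 7.20%.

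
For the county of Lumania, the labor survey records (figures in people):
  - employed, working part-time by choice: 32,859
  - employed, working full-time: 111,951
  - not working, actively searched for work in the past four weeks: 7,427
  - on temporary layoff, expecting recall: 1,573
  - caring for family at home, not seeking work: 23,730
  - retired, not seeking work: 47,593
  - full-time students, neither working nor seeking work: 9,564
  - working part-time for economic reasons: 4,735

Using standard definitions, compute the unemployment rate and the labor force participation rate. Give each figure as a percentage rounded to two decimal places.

Unemployment rate ≈ 5.68%; labor force participation rate ≈ 66.22%.

Employed = 32,859 + 111,951 + 4,735 = 149,545 (anyone who worked, including part-time for economic reasons, counts as employed).
Unemployed = 7,427 + 1,573 = 9,000 (jobless and actively searching, or on temporary layoff).
Labor force = 149,545 + 9,000 = 158,545.
Not in labor force = 23,730 + 47,593 + 9,564 = 80,887 (those not working and not actively searching are outside the labor force).
Civilian working-age population = 158,545 + 80,887 = 239,432.
Unemployment rate = 9,000 / 158,545 = 5.68%.
Labor force participation rate = 158,545 / 239,432 = 66.22%.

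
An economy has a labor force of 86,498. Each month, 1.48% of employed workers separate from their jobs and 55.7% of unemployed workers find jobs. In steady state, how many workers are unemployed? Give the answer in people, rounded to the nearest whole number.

About 2,239 are unemployed in steady state.

Steady-state unemployment rate u* = s/(s+f) = 1.48/(1.48+55.7) = 0.025883.
Unemployed = u* × labor force = 0.025883 × 86,498 ≈ 2,239.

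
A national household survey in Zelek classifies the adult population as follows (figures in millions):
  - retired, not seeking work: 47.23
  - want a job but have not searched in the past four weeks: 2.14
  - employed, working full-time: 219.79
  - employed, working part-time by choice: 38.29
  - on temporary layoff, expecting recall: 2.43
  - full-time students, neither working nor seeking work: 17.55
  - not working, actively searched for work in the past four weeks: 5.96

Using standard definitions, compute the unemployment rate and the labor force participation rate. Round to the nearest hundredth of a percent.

Employed = 219.79 + 38.29 = 258.08 million.
Unemployed = 2.43 + 5.96 = 8.39 million (jobless and actively searching, or on temporary layoff).
Labor force = 258.08 + 8.39 = 266.47 million.
Not in labor force = 47.23 + 2.14 + 17.55 = 66.92 million (those not working and not actively searching are outside the labor force — including those who want a job but have given up searching).
Civilian working-age population = 266.47 + 66.92 = 333.39 million.
Unemployment rate = 8.39 / 266.47 = 3.15%.
Labor force participation rate = 266.47 / 333.39 = 79.93%.

Unemployment rate ≈ 3.15%; labor force participation rate ≈ 79.93%.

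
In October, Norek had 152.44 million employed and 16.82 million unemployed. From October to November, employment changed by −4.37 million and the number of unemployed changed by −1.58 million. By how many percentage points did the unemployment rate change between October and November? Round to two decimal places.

The unemployment rate changed by −0.61 percentage points.

October: labor force = 152.44 + 16.82 = 169.26; u = 16.82/169.26 = 9.94%.
November: labor force = 148.07 + 15.24 = 163.31; u = 15.24/163.31 = 9.33%.
Change = 9.33% − 9.94% = −0.61 pp.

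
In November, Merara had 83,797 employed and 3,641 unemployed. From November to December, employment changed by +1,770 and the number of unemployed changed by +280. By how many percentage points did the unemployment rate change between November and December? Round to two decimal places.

November: labor force = 83,797 + 3,641 = 87,438; u = 3,641/87,438 = 4.16%.
December: labor force = 85,567 + 3,921 = 89,488; u = 3,921/89,488 = 4.38%.
Change = 4.38% − 4.16% = +0.22 pp.

The unemployment rate changed by +0.22 percentage points.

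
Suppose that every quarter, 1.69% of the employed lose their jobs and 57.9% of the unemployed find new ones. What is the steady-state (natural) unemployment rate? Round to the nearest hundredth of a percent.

Steady-state unemployment rate ≈ 2.84%.

At steady state the flows balance: s·E = f·U, so U/(E+U) = s/(s+f).
u* = 1.69 / (1.69 + 57.9) = 1.69 / 59.59 = 2.84%.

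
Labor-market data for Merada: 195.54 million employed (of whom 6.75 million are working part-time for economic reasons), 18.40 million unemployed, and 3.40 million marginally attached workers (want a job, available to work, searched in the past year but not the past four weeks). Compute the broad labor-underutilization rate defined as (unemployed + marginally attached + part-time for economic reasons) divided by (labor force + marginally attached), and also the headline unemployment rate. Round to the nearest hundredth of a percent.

Broad underutilization rate ≈ 13.14%; headline unemployment rate ≈ 8.60%.

Labor force = 195.54 + 18.40 = 213.94 million.
Numerator = 18.40 + 3.40 + 6.75 = 28.55 million.
Denominator = 213.94 + 3.40 = 217.34 million.
Broad rate = 28.55 / 217.34 = 13.14%.
Headline unemployment rate = 18.40 / 213.94 = 8.60%.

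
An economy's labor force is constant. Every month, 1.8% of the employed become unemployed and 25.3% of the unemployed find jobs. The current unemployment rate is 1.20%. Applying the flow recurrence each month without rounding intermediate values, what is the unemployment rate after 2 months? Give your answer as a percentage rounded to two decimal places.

Unemployment rate after two months ≈ 3.75%.

With a fixed labor force, u_{t+1} = u_t + s·(1−u_t) − f·u_t = u_t·(1−s−f) + s.
Here 1−s−f = 0.729 and s = 0.018.
u_1 = 0.012000 × 0.729 + 0.018 = 0.026748.
u_2 = 0.026748 × 0.729 + 0.018 = 0.037499.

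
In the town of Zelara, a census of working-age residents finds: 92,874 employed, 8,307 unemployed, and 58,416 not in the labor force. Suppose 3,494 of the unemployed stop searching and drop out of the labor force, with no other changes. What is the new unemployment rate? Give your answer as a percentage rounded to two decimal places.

Initially, labor force = 92,874 + 8,307 = 101,181, so u = 8,307/101,181 = 8.21%.
After the change, unemployed and labor force both fall by 3,494 → E = 92,874, U = 4,813, labor force = 97,687.
New unemployment rate = 4,813 / 97,687 = 4.93%.

New unemployment rate ≈ 4.93%.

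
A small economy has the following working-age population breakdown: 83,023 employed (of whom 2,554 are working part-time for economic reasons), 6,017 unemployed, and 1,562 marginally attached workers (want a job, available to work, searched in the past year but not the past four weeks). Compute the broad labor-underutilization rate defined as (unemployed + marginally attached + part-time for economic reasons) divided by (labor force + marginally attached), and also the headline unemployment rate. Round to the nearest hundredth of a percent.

Broad underutilization rate ≈ 11.18%; headline unemployment rate ≈ 6.76%.

Labor force = 83,023 + 6,017 = 89,040.
Numerator = 6,017 + 1,562 + 2,554 = 10,133.
Denominator = 89,040 + 1,562 = 90,602.
Broad rate = 10,133 / 90,602 = 11.18%.
Headline unemployment rate = 6,017 / 89,040 = 6.76%.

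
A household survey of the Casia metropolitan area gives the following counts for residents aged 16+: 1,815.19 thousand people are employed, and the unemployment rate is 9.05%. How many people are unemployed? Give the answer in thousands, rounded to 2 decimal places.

About 180.62 thousand are unemployed.

Let U be the number unemployed. The labor force is E + U, and U/(E+U) = 0.0905.
So U = 0.0905 × 1,815.19 / (1 − 0.0905) = 164.2747 / 0.9095 ≈ 180.62 thousand.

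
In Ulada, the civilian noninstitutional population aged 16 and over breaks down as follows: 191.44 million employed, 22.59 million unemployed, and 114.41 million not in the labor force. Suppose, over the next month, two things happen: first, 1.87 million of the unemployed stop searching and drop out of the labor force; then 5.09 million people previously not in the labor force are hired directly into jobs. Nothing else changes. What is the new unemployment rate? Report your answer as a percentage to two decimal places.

New unemployment rate ≈ 9.54%.

Initially, labor force = 191.44 + 22.59 = 214.03 million, so u = 22.59/214.03 = 10.55%.
After the first change, unemployed and labor force both fall by 1.87 → E = 191.44, U = 20.72, labor force = 212.16 million.
After the second change, employed and labor force both rise by 5.09; unemployed unchanged → E = 196.53, U = 20.72, labor force = 217.25 million.
New unemployment rate = 20.72 / 217.25 = 9.54%.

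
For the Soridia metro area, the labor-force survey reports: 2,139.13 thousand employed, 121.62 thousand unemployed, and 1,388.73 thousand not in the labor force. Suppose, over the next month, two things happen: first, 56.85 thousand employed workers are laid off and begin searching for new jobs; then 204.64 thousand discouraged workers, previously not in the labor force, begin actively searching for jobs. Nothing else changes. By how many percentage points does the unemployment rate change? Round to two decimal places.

Initially, labor force = 2,139.13 + 121.62 = 2,260.75 thousand, so u = 121.62/2,260.75 = 5.38%.
After the first change, employed falls and unemployed rises by 56.85; labor force unchanged → E = 2,082.28, U = 178.47, labor force = 2,260.75 thousand.
After the second change, unemployed and labor force both rise by 204.64 → E = 2,082.28, U = 383.11, labor force = 2,465.39 thousand.
New unemployment rate = 383.11 / 2,465.39 = 15.54%.
Change = 15.54% − 5.38% = +10.16 percentage points.

The unemployment rate changes by +10.16 percentage points.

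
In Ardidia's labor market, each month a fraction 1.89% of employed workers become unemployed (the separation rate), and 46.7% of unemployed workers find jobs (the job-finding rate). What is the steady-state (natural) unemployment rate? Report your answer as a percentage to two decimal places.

At steady state the flows balance: s·E = f·U, so U/(E+U) = s/(s+f).
u* = 1.89 / (1.89 + 46.7) = 1.89 / 48.59 = 3.89%.

Steady-state unemployment rate ≈ 3.89%.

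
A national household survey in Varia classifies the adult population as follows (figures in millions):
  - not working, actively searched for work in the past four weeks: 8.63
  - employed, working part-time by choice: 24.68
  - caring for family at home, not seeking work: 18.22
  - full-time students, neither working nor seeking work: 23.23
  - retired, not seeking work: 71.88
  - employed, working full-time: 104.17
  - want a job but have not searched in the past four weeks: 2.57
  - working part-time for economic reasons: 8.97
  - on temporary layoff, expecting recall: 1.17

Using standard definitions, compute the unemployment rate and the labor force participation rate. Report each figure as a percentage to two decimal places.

Unemployment rate ≈ 6.64%; labor force participation rate ≈ 56.02%.

Employed = 24.68 + 104.17 + 8.97 = 137.82 million (anyone who worked, including part-time for economic reasons, counts as employed).
Unemployed = 8.63 + 1.17 = 9.80 million (jobless and actively searching, or on temporary layoff).
Labor force = 137.82 + 9.80 = 147.62 million.
Not in labor force = 18.22 + 23.23 + 71.88 + 2.57 = 115.90 million (those not working and not actively searching are outside the labor force — including those who want a job but have given up searching).
Civilian working-age population = 147.62 + 115.90 = 263.52 million.
Unemployment rate = 9.80 / 147.62 = 6.64%.
Labor force participation rate = 147.62 / 263.52 = 56.02%.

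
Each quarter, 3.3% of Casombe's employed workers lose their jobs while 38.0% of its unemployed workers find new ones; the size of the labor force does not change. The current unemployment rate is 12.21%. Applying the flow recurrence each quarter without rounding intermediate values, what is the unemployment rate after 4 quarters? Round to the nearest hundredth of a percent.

Unemployment rate after four quarters ≈ 8.49%.

With a fixed labor force, u_{t+1} = u_t + s·(1−u_t) − f·u_t = u_t·(1−s−f) + s.
Here 1−s−f = 0.587 and s = 0.033.
u_1 = 0.122100 × 0.587 + 0.033 = 0.104673.
u_2 = 0.104673 × 0.587 + 0.033 = 0.094443.
u_3 = 0.094443 × 0.587 + 0.033 = 0.088438.
u_4 = 0.088438 × 0.587 + 0.033 = 0.084913.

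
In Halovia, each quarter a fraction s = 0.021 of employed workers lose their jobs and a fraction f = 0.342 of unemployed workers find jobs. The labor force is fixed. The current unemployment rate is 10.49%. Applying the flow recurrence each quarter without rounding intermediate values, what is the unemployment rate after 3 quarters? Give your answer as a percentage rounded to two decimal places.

With a fixed labor force, u_{t+1} = u_t + s·(1−u_t) − f·u_t = u_t·(1−s−f) + s.
Here 1−s−f = 0.637 and s = 0.021.
u_1 = 0.104900 × 0.637 + 0.021 = 0.087821.
u_2 = 0.087821 × 0.637 + 0.021 = 0.076942.
u_3 = 0.076942 × 0.637 + 0.021 = 0.070012.

Unemployment rate after three quarters ≈ 7.00%.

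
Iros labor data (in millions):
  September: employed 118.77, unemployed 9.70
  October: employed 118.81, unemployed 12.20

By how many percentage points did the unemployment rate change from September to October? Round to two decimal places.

The unemployment rate changed by +1.76 percentage points.

September: labor force = 118.77 + 9.70 = 128.47; u = 9.70/128.47 = 7.55%.
October: labor force = 118.81 + 12.20 = 131.01; u = 12.20/131.01 = 9.31%.
Change = 9.31% − 7.55% = +1.76 pp.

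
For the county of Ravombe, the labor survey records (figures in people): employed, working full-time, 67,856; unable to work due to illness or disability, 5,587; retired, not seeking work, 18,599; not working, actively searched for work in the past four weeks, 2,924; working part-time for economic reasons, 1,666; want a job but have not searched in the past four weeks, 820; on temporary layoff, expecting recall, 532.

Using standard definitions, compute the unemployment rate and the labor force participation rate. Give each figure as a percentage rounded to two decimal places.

Employed = 67,856 + 1,666 = 69,522 (anyone who worked, including part-time for economic reasons, counts as employed).
Unemployed = 2,924 + 532 = 3,456 (jobless and actively searching, or on temporary layoff).
Labor force = 69,522 + 3,456 = 72,978.
Not in labor force = 5,587 + 18,599 + 820 = 25,006 (those not working and not actively searching are outside the labor force — including those who want a job but have given up searching).
Civilian working-age population = 72,978 + 25,006 = 97,984.
Unemployment rate = 3,456 / 72,978 = 4.74%.
Labor force participation rate = 72,978 / 97,984 = 74.48%.

Unemployment rate ≈ 4.74%; labor force participation rate ≈ 74.48%.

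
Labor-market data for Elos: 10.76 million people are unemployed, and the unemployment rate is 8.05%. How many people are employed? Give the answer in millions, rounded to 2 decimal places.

Labor force = U / u = 10.76 / 0.0805 ≈ 133.66 million.
Employed = labor force − unemployed = 133.66 − 10.76 = 122.90 million.

About 122.90 million are employed.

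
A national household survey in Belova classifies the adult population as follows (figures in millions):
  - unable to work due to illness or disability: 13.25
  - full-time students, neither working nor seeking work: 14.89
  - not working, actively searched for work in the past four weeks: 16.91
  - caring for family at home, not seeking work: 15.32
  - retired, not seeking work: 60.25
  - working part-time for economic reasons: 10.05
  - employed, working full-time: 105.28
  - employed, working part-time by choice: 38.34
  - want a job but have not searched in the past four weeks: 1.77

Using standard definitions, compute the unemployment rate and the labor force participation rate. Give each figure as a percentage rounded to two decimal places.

Unemployment rate ≈ 9.91%; labor force participation rate ≈ 61.79%.

Employed = 10.05 + 105.28 + 38.34 = 153.67 million (anyone who worked, including part-time for economic reasons, counts as employed).
Unemployed = 16.91 million.
Labor force = 153.67 + 16.91 = 170.58 million.
Not in labor force = 13.25 + 14.89 + 15.32 + 60.25 + 1.77 = 105.48 million (those not working and not actively searching are outside the labor force — including those who want a job but have given up searching).
Civilian working-age population = 170.58 + 105.48 = 276.06 million.
Unemployment rate = 16.91 / 170.58 = 9.91%.
Labor force participation rate = 170.58 / 276.06 = 61.79%.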